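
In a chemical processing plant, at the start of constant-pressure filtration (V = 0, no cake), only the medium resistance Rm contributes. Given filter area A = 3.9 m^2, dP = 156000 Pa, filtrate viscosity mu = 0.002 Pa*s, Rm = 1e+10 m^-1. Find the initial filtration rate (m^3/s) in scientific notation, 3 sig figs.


rate = A * dP / (mu * Rm)
rate = 3.9 * 156000 / (0.002 * 1e+10)
rate = 608400.0 / 2.000e+07
rate = 3.04e-02 m^3/s


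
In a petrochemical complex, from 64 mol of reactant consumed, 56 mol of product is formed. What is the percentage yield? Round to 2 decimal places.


Yield = (moles product / moles consumed) * 100%
Yield = (56 / 64) * 100
Yield = 0.875 * 100
Yield = 87.50%


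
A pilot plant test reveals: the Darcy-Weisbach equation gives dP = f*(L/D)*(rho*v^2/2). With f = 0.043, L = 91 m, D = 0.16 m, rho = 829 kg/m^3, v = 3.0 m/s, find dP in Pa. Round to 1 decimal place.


dP = f * (L/D) * (rho*v^2/2)
dP = 0.043 * (91/0.16) * (829*3.0^2/2)
L/D = 568.75
rho*v^2/2 = 829*9.0/2 = 3730.5
dP = 0.043 * 568.75 * 3730.5
dP = 91234.0 Pa


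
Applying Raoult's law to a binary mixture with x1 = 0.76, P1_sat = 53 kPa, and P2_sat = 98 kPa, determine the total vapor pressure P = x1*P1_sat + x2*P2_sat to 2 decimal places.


P = x1*P1_sat + x2*P2_sat
x2 = 1 - x1 = 1 - 0.76 = 0.24
P = 0.76*53 + 0.24*98
P = 40.28 + 23.52
P = 63.80 kPa


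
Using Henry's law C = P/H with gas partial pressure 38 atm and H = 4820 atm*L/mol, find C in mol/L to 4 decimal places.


C = P / H
C = 38 / 4820
C = 0.0079 mol/L


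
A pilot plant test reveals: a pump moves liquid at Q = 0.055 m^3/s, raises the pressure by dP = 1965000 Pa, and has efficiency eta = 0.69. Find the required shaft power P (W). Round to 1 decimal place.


P = Q * dP / eta
P = 0.055 * 1965000 / 0.69
P = 108075.0 / 0.69
P = 156630.4 W


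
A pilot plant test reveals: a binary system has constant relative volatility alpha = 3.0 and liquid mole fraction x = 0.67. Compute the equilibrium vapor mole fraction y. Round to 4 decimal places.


y = alpha*x / (1 + (alpha-1)*x)
y = 3.0*0.67 / (1 + (3.0-1)*0.67)
y = 2.01 / (1 + 1.34)
y = 2.01 / 2.34
y = 0.8590


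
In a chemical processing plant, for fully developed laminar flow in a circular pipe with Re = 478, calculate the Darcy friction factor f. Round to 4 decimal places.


f = 64 / Re
f = 64 / 478
f = 0.1339


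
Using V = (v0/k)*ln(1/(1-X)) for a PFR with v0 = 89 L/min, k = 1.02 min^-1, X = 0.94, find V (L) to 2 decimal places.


V = (v0/k) * ln(1/(1-X))
V = (89/1.02) * ln(1/(1-0.94))
V = 87.254902 * ln(16.666667)
V = 87.254902 * 2.813411
V = 245.48 L


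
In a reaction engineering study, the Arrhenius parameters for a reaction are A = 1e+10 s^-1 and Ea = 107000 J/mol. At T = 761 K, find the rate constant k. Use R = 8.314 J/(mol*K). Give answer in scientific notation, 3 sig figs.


k = A * exp(-Ea/(R*T))
k = 1e+10 * exp(-107000 / (8.314 * 761))
k = 1e+10 * exp(-16.911771)
k = 4.52e+02


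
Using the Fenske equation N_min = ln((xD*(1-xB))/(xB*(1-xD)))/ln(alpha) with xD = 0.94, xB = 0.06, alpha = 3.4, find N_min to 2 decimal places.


N_min = ln((xD*(1-xB))/(xB*(1-xD))) / ln(alpha)
Numerator inside ln: 0.8836 / 0.0036 = 245.444444
ln(245.444444) = 5.503071
ln(alpha) = ln(3.4) = 1.223775
N_min = 5.503071 / 1.223775 = 4.50


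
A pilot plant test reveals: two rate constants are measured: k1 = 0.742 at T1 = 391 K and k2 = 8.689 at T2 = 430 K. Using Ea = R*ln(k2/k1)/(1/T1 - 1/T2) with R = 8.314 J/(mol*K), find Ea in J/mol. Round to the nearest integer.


Ea = R * ln(k2/k1) / (1/T1 - 1/T2)
ln(k2/k1) = ln(8.689/0.742) = 2.4604639
1/T1 - 1/T2 = 1/391 - 1/430 = 0.000231963362
Ea = 8.314 * 2.4604639 / 0.000231963362
Ea = 88188 J/mol


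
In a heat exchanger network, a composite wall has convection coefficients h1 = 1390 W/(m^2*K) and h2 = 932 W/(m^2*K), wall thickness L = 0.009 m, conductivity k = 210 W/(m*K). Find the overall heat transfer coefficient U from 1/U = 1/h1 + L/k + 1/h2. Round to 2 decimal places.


1/U = 1/h1 + L/k + 1/h2
1/U = 1/1390 + 0.009/210 + 1/932
1/U = 0.0007194245 + 4.28571e-05 + 0.0010729614
1/U = 0.001835243
U = 544.89 W/(m^2*K)


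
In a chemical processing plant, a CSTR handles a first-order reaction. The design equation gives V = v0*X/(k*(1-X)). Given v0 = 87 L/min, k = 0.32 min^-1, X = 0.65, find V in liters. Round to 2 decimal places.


V = v0 * X / (k * (1 - X))
V = 87 * 0.65 / (0.32 * (1 - 0.65))
V = 56.55 / (0.32 * 0.35)
V = 56.55 / 0.112
V = 504.91 L


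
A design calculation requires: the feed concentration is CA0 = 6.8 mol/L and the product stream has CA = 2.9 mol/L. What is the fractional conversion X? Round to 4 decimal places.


X = (CA0 - CA) / CA0
X = (6.8 - 2.9) / 6.8
X = 3.9 / 6.8
X = 0.5735


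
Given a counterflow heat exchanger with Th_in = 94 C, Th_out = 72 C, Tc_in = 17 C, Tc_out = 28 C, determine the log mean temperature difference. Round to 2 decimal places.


dT1 = Th_in - Tc_out = 94 - 28 = 66
dT2 = Th_out - Tc_in = 72 - 17 = 55
LMTD = (dT1 - dT2) / ln(dT1/dT2)
LMTD = (66 - 55) / ln(66/55)
LMTD = 60.33 K


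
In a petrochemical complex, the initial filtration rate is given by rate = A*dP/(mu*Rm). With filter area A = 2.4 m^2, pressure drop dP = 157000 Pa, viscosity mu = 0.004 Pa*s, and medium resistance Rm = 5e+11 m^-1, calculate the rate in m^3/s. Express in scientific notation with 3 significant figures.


rate = A * dP / (mu * Rm)
rate = 2.4 * 157000 / (0.004 * 5e+11)
rate = 376800.0 / 2.000e+09
rate = 1.88e-04 m^3/s


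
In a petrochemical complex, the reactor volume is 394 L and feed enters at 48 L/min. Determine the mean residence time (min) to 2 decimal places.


tau = V / v0
tau = 394 / 48
tau = 8.21 min


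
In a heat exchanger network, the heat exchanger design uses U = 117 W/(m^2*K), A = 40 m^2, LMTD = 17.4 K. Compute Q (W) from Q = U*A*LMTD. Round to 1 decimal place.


Q = U * A * LMTD
Q = 117 * 40 * 17.4
Q = 81432.0 W


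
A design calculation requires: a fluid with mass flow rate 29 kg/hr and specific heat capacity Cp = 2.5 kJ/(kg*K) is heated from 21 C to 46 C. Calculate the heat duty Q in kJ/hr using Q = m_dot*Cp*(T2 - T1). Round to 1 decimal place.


Q = m_dot * Cp * (T2 - T1)
Q = 29 * 2.5 * (46 - 21)
Q = 29 * 2.5 * 25
Q = 1812.5 kJ/hr


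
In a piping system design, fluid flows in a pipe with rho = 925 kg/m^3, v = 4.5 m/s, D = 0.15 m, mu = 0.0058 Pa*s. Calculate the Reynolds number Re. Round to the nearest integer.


Re = rho * v * D / mu
Re = 925 * 4.5 * 0.15 / 0.0058
Re = 624.375 / 0.0058
Re = 107651


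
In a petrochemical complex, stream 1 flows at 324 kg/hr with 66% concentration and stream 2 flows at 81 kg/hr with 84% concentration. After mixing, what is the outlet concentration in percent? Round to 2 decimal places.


Mass balance on solute: F1*x1 + F2*x2 = F3*x3
F3 = F1 + F2 = 324 + 81 = 405 kg/hr
x3 = (F1*x1 + F2*x2)/F3
x3 = (324*0.66 + 81*0.84) / 405
x3 = 69.60%


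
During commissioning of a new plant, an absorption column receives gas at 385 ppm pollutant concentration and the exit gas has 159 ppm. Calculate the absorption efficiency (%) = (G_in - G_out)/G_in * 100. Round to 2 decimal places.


Efficiency = (G_in - G_out) / G_in * 100%
Efficiency = (385 - 159) / 385 * 100
Efficiency = 226 / 385 * 100
Efficiency = 58.70%


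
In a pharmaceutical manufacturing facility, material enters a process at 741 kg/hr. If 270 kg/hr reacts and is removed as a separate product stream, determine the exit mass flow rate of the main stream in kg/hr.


Steady-state mass balance on the main outlet: F_out = F_in - F_removed
F_out = 741 - 270
F_out = 471 kg/hr


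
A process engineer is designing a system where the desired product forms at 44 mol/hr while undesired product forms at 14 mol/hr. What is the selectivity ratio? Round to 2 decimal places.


S = desired product rate / undesired product rate
S = 44 / 14
S = 3.14


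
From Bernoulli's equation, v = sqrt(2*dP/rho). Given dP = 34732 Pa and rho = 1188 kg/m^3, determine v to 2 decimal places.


v = sqrt(2*dP/rho)
v = sqrt(2*34732/1188)
v = sqrt(58.47138)
v = 7.65 m/s


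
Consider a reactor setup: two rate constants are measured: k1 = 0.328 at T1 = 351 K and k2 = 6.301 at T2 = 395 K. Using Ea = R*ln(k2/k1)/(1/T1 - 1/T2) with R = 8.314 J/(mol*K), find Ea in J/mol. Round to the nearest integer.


Ea = R * ln(k2/k1) / (1/T1 - 1/T2)
ln(k2/k1) = ln(6.301/0.328) = 2.95545
1/T1 - 1/T2 = 1/351 - 1/395 = 0.000317357279
Ea = 8.314 * 2.95545 / 0.000317357279
Ea = 77426 J/mol


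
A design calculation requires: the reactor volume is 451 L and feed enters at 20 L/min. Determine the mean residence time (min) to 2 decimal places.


tau = V / v0
tau = 451 / 20
tau = 22.55 min


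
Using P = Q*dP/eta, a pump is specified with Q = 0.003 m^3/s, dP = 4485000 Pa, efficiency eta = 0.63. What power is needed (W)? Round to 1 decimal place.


P = Q * dP / eta
P = 0.003 * 4485000 / 0.63
P = 13455.0 / 0.63
P = 21357.1 W


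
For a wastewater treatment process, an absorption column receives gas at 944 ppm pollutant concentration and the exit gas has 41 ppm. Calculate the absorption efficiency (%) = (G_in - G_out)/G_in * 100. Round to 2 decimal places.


Efficiency = (G_in - G_out) / G_in * 100%
Efficiency = (944 - 41) / 944 * 100
Efficiency = 903 / 944 * 100
Efficiency = 95.66%


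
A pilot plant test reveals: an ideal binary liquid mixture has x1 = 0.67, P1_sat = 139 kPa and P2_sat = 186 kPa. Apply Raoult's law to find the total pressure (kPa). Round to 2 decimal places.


P = x1*P1_sat + x2*P2_sat
x2 = 1 - x1 = 1 - 0.67 = 0.33
P = 0.67*139 + 0.33*186
P = 93.13 + 61.38
P = 154.51 kPa


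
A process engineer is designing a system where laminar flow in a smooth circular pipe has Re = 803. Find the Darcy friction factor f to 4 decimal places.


f = 64 / Re
f = 64 / 803
f = 0.0797


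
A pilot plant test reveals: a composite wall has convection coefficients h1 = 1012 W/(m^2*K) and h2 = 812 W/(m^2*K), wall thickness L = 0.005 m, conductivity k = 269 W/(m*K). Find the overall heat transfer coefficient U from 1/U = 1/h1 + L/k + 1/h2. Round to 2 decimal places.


1/U = 1/h1 + L/k + 1/h2
1/U = 1/1012 + 0.005/269 + 1/812
1/U = 0.0009881423 + 1.85874e-05 + 0.0012315271
1/U = 0.0022382568
U = 446.78 W/(m^2*K)


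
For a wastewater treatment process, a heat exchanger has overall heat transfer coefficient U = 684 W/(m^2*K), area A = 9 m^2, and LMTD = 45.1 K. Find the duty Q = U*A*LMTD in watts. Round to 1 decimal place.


Q = U * A * LMTD
Q = 684 * 9 * 45.1
Q = 277635.6 W


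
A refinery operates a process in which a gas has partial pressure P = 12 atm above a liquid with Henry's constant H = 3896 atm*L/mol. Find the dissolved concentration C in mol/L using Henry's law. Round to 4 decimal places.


C = P / H
C = 12 / 3896
C = 0.0031 mol/L


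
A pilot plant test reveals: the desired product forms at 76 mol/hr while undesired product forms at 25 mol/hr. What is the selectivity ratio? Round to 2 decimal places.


S = desired product rate / undesired product rate
S = 76 / 25
S = 3.04


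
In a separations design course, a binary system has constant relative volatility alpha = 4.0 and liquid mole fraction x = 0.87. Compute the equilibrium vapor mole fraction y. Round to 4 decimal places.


y = alpha*x / (1 + (alpha-1)*x)
y = 4.0*0.87 / (1 + (4.0-1)*0.87)
y = 3.48 / (1 + 2.61)
y = 3.48 / 3.61
y = 0.9640


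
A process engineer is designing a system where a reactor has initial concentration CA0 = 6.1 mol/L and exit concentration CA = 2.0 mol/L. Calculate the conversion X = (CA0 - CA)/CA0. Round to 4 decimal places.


X = (CA0 - CA) / CA0
X = (6.1 - 2.0) / 6.1
X = 4.1 / 6.1
X = 0.6721


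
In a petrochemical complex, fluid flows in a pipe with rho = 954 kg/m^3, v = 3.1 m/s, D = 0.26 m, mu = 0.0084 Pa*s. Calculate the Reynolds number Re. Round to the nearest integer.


Re = rho * v * D / mu
Re = 954 * 3.1 * 0.26 / 0.0084
Re = 768.924 / 0.0084
Re = 91539


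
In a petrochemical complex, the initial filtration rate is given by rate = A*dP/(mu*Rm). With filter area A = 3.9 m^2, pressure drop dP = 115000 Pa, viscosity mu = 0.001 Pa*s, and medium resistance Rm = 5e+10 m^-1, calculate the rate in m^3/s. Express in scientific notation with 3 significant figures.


rate = A * dP / (mu * Rm)
rate = 3.9 * 115000 / (0.001 * 5e+10)
rate = 448500.0 / 5.000e+07
rate = 8.97e-03 m^3/s


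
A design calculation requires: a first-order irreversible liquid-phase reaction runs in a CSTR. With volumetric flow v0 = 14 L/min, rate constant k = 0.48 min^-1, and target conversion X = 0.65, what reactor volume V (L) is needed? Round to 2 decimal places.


V = v0 * X / (k * (1 - X))
V = 14 * 0.65 / (0.48 * (1 - 0.65))
V = 9.1 / (0.48 * 0.35)
V = 9.1 / 0.168
V = 54.17 L


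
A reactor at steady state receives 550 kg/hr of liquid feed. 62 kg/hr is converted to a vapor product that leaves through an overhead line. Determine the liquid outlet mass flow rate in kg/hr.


Steady-state mass balance on the main outlet: F_out = F_in - F_removed
F_out = 550 - 62
F_out = 488 kg/hr


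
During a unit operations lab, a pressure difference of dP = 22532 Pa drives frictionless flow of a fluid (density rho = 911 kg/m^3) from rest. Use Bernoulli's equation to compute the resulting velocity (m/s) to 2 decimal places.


v = sqrt(2*dP/rho)
v = sqrt(2*22532/911)
v = sqrt(49.46652)
v = 7.03 m/s


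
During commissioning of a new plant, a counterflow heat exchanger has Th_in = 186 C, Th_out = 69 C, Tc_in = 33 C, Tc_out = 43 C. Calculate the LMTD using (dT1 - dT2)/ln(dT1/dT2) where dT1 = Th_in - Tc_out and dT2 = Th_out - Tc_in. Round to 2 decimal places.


dT1 = Th_in - Tc_out = 186 - 43 = 143
dT2 = Th_out - Tc_in = 69 - 33 = 36
LMTD = (dT1 - dT2) / ln(dT1/dT2)
LMTD = (143 - 36) / ln(143/36)
LMTD = 77.57 K


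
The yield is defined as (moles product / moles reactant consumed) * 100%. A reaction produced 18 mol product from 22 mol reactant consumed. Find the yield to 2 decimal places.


Yield = (moles product / moles consumed) * 100%
Yield = (18 / 22) * 100
Yield = 0.8182 * 100
Yield = 81.82%


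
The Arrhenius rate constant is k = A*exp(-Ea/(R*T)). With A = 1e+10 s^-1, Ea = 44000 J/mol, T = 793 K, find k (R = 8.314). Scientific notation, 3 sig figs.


k = A * exp(-Ea/(R*T))
k = 1e+10 * exp(-44000 / (8.314 * 793))
k = 1e+10 * exp(-6.673743)
k = 1.26e+07


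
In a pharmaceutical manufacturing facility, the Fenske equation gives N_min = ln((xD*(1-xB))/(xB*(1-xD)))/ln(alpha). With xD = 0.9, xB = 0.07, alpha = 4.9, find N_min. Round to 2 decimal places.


N_min = ln((xD*(1-xB))/(xB*(1-xD))) / ln(alpha)
Numerator inside ln: 0.837 / 0.007 = 119.571429
ln(119.571429) = 4.783914
ln(alpha) = ln(4.9) = 1.589235
N_min = 4.783914 / 1.589235 = 3.01


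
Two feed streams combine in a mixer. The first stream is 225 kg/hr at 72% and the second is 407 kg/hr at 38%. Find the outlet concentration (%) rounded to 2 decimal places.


Mass balance on solute: F1*x1 + F2*x2 = F3*x3
F3 = F1 + F2 = 225 + 407 = 632 kg/hr
x3 = (F1*x1 + F2*x2)/F3
x3 = (225*0.72 + 407*0.38) / 632
x3 = 50.10%


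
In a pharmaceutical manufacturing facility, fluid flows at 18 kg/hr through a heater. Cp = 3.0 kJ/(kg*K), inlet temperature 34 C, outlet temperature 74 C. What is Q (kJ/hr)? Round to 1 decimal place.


Q = m_dot * Cp * (T2 - T1)
Q = 18 * 3.0 * (74 - 34)
Q = 18 * 3.0 * 40
Q = 2160.0 kJ/hr


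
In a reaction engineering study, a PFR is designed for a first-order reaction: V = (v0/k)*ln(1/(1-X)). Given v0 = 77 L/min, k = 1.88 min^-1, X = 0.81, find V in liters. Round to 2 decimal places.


V = (v0/k) * ln(1/(1-X))
V = (77/1.88) * ln(1/(1-0.81))
V = 40.957447 * ln(5.263158)
V = 40.957447 * 1.660731
V = 68.02 L


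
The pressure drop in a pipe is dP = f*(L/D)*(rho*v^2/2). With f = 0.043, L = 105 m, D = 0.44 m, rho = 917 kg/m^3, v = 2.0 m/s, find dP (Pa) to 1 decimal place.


dP = f * (L/D) * (rho*v^2/2)
dP = 0.043 * (105/0.44) * (917*2.0^2/2)
L/D = 238.63636364
rho*v^2/2 = 917*4.0/2 = 1834.0
dP = 0.043 * 238.63636364 * 1834.0
dP = 18819.3 Pa


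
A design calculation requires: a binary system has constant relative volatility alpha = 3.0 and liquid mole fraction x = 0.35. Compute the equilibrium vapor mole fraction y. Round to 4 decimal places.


y = alpha*x / (1 + (alpha-1)*x)
y = 3.0*0.35 / (1 + (3.0-1)*0.35)
y = 1.05 / (1 + 0.7)
y = 1.05 / 1.7
y = 0.6176


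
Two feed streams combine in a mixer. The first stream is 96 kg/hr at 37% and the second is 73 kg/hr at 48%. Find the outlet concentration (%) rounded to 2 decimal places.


Mass balance on solute: F1*x1 + F2*x2 = F3*x3
F3 = F1 + F2 = 96 + 73 = 169 kg/hr
x3 = (F1*x1 + F2*x2)/F3
x3 = (96*0.37 + 73*0.48) / 169
x3 = 41.75%


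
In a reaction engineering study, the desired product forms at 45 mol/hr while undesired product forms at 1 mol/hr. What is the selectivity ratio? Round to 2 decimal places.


S = desired product rate / undesired product rate
S = 45 / 1
S = 45.00


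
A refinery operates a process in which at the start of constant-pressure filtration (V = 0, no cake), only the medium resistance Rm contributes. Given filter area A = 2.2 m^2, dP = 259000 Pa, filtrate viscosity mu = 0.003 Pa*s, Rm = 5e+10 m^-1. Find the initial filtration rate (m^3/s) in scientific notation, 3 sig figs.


rate = A * dP / (mu * Rm)
rate = 2.2 * 259000 / (0.003 * 5e+10)
rate = 569800.0 / 1.500e+08
rate = 3.80e-03 m^3/s


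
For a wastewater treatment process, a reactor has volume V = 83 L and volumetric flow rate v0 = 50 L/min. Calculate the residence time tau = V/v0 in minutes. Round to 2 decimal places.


tau = V / v0
tau = 83 / 50
tau = 1.66 min


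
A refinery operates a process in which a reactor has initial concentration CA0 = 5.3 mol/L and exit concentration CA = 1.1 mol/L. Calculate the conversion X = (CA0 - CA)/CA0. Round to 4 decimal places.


X = (CA0 - CA) / CA0
X = (5.3 - 1.1) / 5.3
X = 4.2 / 5.3
X = 0.7925


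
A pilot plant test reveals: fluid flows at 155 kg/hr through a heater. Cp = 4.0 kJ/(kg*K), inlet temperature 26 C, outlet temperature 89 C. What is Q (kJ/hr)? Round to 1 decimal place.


Q = m_dot * Cp * (T2 - T1)
Q = 155 * 4.0 * (89 - 26)
Q = 155 * 4.0 * 63
Q = 39060.0 kJ/hr


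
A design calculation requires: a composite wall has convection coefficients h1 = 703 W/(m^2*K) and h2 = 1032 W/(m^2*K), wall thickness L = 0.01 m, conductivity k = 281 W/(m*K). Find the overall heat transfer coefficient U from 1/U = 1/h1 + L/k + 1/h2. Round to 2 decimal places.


1/U = 1/h1 + L/k + 1/h2
1/U = 1/703 + 0.01/281 + 1/1032
1/U = 0.0014224751 + 3.55872e-05 + 0.0009689922
1/U = 0.0024270545
U = 412.02 W/(m^2*K)


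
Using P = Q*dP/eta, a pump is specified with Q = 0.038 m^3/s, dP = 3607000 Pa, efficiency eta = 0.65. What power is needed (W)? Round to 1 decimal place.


P = Q * dP / eta
P = 0.038 * 3607000 / 0.65
P = 137066.0 / 0.65
P = 210870.8 W


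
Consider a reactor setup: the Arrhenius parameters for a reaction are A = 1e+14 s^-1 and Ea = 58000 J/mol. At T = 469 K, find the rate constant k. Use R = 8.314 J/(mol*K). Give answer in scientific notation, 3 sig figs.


k = A * exp(-Ea/(R*T))
k = 1e+14 * exp(-58000 / (8.314 * 469))
k = 1e+14 * exp(-14.874594)
k = 3.47e+07


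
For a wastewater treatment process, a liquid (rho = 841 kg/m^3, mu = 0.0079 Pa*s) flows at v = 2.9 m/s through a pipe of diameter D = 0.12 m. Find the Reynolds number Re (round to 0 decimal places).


Re = rho * v * D / mu
Re = 841 * 2.9 * 0.12 / 0.0079
Re = 292.668 / 0.0079
Re = 37047


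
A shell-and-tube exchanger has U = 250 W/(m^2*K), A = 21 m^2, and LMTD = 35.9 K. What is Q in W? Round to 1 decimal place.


Q = U * A * LMTD
Q = 250 * 21 * 35.9
Q = 188475.0 W


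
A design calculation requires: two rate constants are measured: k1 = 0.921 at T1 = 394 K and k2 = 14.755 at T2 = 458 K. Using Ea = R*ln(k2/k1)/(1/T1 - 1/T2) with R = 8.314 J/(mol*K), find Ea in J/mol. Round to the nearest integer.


Ea = R * ln(k2/k1) / (1/T1 - 1/T2)
ln(k2/k1) = ln(14.755/0.921) = 2.7738773
1/T1 - 1/T2 = 1/394 - 1/458 = 0.000354664952
Ea = 8.314 * 2.7738773 / 0.000354664952
Ea = 65025 J/mol


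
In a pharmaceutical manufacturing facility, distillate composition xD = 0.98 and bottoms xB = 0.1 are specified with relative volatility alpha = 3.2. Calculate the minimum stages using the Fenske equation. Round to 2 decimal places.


N_min = ln((xD*(1-xB))/(xB*(1-xD))) / ln(alpha)
Numerator inside ln: 0.882 / 0.002 = 441.0
ln(441.0) = 6.089045
ln(alpha) = ln(3.2) = 1.163151
N_min = 6.089045 / 1.163151 = 5.23


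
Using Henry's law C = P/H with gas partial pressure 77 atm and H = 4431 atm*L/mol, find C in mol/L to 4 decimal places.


C = P / H
C = 77 / 4431
C = 0.0174 mol/L


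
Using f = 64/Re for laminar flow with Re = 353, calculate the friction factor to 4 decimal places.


f = 64 / Re
f = 64 / 353
f = 0.1813


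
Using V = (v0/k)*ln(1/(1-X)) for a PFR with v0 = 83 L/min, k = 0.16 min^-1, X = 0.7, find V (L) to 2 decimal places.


V = (v0/k) * ln(1/(1-X))
V = (83/0.16) * ln(1/(1-0.7))
V = 518.75 * ln(3.333333)
V = 518.75 * 1.203973
V = 624.56 L


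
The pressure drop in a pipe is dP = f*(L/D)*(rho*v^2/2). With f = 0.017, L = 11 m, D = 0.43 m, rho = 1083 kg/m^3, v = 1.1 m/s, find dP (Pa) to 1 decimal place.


dP = f * (L/D) * (rho*v^2/2)
dP = 0.017 * (11/0.43) * (1083*1.1^2/2)
L/D = 25.58139535
rho*v^2/2 = 1083*1.21/2 = 655.215
dP = 0.017 * 25.58139535 * 655.215
dP = 284.9 Pa


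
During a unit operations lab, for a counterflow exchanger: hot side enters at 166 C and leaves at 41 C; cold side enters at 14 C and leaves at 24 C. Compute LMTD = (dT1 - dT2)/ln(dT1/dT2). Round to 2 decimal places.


dT1 = Th_in - Tc_out = 166 - 24 = 142
dT2 = Th_out - Tc_in = 41 - 14 = 27
LMTD = (dT1 - dT2) / ln(dT1/dT2)
LMTD = (142 - 27) / ln(142/27)
LMTD = 69.28 K


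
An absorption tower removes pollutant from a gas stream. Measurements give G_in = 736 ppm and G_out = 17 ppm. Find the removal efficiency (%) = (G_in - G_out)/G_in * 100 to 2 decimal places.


Efficiency = (G_in - G_out) / G_in * 100%
Efficiency = (736 - 17) / 736 * 100
Efficiency = 719 / 736 * 100
Efficiency = 97.69%


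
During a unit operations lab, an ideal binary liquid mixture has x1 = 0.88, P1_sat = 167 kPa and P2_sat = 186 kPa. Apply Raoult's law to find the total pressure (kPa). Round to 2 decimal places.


P = x1*P1_sat + x2*P2_sat
x2 = 1 - x1 = 1 - 0.88 = 0.12
P = 0.88*167 + 0.12*186
P = 146.96 + 22.32
P = 169.28 kPa


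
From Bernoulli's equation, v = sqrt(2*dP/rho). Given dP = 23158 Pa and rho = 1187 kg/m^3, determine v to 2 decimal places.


v = sqrt(2*dP/rho)
v = sqrt(2*23158/1187)
v = sqrt(39.019377)
v = 6.25 m/s


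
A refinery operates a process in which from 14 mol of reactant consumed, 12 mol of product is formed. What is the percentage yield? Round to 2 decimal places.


Yield = (moles product / moles consumed) * 100%
Yield = (12 / 14) * 100
Yield = 0.8571 * 100
Yield = 85.71%


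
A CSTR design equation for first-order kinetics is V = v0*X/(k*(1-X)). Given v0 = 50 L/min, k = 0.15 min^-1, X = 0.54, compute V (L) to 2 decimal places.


V = v0 * X / (k * (1 - X))
V = 50 * 0.54 / (0.15 * (1 - 0.54))
V = 27.0 / (0.15 * 0.46)
V = 27.0 / 0.069
V = 391.30 L


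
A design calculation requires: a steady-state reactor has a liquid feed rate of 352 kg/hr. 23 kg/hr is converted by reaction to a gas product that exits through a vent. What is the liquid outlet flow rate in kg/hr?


Steady-state mass balance on the main outlet: F_out = F_in - F_removed
F_out = 352 - 23
F_out = 329 kg/hr


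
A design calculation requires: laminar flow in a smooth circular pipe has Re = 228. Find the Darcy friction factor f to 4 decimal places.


f = 64 / Re
f = 64 / 228
f = 0.2807


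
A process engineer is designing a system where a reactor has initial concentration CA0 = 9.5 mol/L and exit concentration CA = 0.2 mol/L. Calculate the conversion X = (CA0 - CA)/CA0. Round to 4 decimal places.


X = (CA0 - CA) / CA0
X = (9.5 - 0.2) / 9.5
X = 9.3 / 9.5
X = 0.9789


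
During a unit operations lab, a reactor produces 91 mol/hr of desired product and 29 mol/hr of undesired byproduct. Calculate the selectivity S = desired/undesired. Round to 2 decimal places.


S = desired product rate / undesired product rate
S = 91 / 29
S = 3.14


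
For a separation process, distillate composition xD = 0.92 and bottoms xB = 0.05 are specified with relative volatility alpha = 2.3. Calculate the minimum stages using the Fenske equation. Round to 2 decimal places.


N_min = ln((xD*(1-xB))/(xB*(1-xD))) / ln(alpha)
Numerator inside ln: 0.874 / 0.004 = 218.5
ln(218.5) = 5.386786
ln(alpha) = ln(2.3) = 0.832909
N_min = 5.386786 / 0.832909 = 6.47


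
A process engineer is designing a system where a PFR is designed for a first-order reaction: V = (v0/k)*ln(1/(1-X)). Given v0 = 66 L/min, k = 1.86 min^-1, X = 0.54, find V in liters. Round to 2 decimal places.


V = (v0/k) * ln(1/(1-X))
V = (66/1.86) * ln(1/(1-0.54))
V = 35.483871 * ln(2.173913)
V = 35.483871 * 0.776529
V = 27.55 L


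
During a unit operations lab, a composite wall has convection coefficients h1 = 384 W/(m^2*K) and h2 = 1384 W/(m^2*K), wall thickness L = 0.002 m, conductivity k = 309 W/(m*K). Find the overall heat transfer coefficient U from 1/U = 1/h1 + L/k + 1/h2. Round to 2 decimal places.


1/U = 1/h1 + L/k + 1/h2
1/U = 1/384 + 0.002/309 + 1/1384
1/U = 0.0026041667 + 6.4725e-06 + 0.0007225434
1/U = 0.0033331826
U = 300.01 W/(m^2*K)


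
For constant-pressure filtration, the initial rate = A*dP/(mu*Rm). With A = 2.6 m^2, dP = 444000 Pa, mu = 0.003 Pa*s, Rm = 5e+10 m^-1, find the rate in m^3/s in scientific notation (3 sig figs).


rate = A * dP / (mu * Rm)
rate = 2.6 * 444000 / (0.003 * 5e+10)
rate = 1154400.0 / 1.500e+08
rate = 7.70e-03 m^3/s


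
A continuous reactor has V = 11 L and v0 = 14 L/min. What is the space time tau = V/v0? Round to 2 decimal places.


tau = V / v0
tau = 11 / 14
tau = 0.79 min


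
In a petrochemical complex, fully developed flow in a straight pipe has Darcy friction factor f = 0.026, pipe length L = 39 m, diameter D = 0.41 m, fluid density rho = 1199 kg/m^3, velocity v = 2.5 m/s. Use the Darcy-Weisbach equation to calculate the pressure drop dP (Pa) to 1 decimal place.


dP = f * (L/D) * (rho*v^2/2)
dP = 0.026 * (39/0.41) * (1199*2.5^2/2)
L/D = 95.12195122
rho*v^2/2 = 1199*6.25/2 = 3746.875
dP = 0.026 * 95.12195122 * 3746.875
dP = 9266.7 Pa


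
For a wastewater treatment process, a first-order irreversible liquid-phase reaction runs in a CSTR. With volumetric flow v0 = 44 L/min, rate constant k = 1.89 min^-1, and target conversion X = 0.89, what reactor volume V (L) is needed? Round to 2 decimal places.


V = v0 * X / (k * (1 - X))
V = 44 * 0.89 / (1.89 * (1 - 0.89))
V = 39.16 / (1.89 * 0.11)
V = 39.16 / 0.2079
V = 188.36 L


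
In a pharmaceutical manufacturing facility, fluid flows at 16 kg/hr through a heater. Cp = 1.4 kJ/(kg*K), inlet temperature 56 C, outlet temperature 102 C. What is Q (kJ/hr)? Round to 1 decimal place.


Q = m_dot * Cp * (T2 - T1)
Q = 16 * 1.4 * (102 - 56)
Q = 16 * 1.4 * 46
Q = 1030.4 kJ/hr


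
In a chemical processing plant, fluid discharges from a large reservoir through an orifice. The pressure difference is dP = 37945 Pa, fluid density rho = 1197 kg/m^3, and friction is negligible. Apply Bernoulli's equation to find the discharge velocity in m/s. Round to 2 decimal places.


v = sqrt(2*dP/rho)
v = sqrt(2*37945/1197)
v = sqrt(63.400167)
v = 7.96 m/s


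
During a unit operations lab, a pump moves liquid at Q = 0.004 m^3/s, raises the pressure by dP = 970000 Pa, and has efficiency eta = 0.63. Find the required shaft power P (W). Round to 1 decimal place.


P = Q * dP / eta
P = 0.004 * 970000 / 0.63
P = 3880.0 / 0.63
P = 6158.7 W


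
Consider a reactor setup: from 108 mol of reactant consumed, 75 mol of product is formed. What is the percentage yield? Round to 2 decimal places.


Yield = (moles product / moles consumed) * 100%
Yield = (75 / 108) * 100
Yield = 0.6944 * 100
Yield = 69.44%


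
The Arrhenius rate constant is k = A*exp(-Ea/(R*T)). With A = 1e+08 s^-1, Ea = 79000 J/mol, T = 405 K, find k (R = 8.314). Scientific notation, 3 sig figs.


k = A * exp(-Ea/(R*T))
k = 1e+08 * exp(-79000 / (8.314 * 405))
k = 1e+08 * exp(-23.461839)
k = 6.47e-03


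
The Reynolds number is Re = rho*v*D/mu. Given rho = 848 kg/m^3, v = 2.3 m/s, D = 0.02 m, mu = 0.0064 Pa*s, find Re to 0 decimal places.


Re = rho * v * D / mu
Re = 848 * 2.3 * 0.02 / 0.0064
Re = 39.008 / 0.0064
Re = 6095


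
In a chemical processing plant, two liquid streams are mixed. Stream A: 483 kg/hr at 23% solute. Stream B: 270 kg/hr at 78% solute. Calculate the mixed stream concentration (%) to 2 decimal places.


Mass balance on solute: F1*x1 + F2*x2 = F3*x3
F3 = F1 + F2 = 483 + 270 = 753 kg/hr
x3 = (F1*x1 + F2*x2)/F3
x3 = (483*0.23 + 270*0.78) / 753
x3 = 42.72%


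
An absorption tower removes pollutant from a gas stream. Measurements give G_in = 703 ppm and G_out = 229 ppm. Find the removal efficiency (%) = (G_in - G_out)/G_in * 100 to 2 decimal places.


Efficiency = (G_in - G_out) / G_in * 100%
Efficiency = (703 - 229) / 703 * 100
Efficiency = 474 / 703 * 100
Efficiency = 67.43%


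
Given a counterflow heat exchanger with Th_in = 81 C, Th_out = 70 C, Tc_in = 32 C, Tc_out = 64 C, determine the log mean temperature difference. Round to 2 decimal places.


dT1 = Th_in - Tc_out = 81 - 64 = 17
dT2 = Th_out - Tc_in = 70 - 32 = 38
LMTD = (dT1 - dT2) / ln(dT1/dT2)
LMTD = (17 - 38) / ln(17/38)
LMTD = 26.11 K


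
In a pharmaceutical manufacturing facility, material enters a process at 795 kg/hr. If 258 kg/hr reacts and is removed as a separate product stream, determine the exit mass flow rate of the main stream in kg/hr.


Steady-state mass balance on the main outlet: F_out = F_in - F_removed
F_out = 795 - 258
F_out = 537 kg/hr


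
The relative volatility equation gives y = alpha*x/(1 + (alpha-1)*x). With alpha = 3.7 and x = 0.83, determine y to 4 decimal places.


y = alpha*x / (1 + (alpha-1)*x)
y = 3.7*0.83 / (1 + (3.7-1)*0.83)
y = 3.071 / (1 + 2.241)
y = 3.071 / 3.241
y = 0.9475


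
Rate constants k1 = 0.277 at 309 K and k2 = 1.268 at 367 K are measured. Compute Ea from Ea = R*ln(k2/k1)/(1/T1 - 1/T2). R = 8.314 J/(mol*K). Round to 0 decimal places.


Ea = R * ln(k2/k1) / (1/T1 - 1/T2)
ln(k2/k1) = ln(1.268/0.277) = 1.5211786
1/T1 - 1/T2 = 1/309 - 1/367 = 0.000511450314
Ea = 8.314 * 1.5211786 / 0.000511450314
Ea = 24728 J/mol


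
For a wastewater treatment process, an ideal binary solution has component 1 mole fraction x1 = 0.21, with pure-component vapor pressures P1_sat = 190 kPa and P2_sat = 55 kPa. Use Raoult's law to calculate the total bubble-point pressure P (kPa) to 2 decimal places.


P = x1*P1_sat + x2*P2_sat
x2 = 1 - x1 = 1 - 0.21 = 0.79
P = 0.21*190 + 0.79*55
P = 39.9 + 43.45
P = 83.35 kPa


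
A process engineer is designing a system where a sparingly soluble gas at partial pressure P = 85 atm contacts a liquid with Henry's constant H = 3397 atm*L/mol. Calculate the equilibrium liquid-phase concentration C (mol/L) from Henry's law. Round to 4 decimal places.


C = P / H
C = 85 / 3397
C = 0.0250 mol/L


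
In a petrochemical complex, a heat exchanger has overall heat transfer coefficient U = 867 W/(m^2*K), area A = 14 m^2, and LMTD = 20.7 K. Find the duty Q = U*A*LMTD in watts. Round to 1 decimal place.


Q = U * A * LMTD
Q = 867 * 14 * 20.7
Q = 251256.6 W


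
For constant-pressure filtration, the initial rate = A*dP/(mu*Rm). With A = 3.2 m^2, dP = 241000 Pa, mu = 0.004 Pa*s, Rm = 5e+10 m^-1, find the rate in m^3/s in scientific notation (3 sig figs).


rate = A * dP / (mu * Rm)
rate = 3.2 * 241000 / (0.004 * 5e+10)
rate = 771200.0 / 2.000e+08
rate = 3.86e-03 m^3/s


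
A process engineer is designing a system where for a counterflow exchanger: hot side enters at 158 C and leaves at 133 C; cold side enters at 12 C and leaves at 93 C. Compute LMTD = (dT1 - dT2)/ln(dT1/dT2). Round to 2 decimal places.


dT1 = Th_in - Tc_out = 158 - 93 = 65
dT2 = Th_out - Tc_in = 133 - 12 = 121
LMTD = (dT1 - dT2) / ln(dT1/dT2)
LMTD = (65 - 121) / ln(65/121)
LMTD = 90.12 K


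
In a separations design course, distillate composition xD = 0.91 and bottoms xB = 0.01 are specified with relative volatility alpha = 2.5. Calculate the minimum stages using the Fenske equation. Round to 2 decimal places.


N_min = ln((xD*(1-xB))/(xB*(1-xD))) / ln(alpha)
Numerator inside ln: 0.9009 / 0.0009 = 1001.0
ln(1001.0) = 6.908755
ln(alpha) = ln(2.5) = 0.916291
N_min = 6.908755 / 0.916291 = 7.54


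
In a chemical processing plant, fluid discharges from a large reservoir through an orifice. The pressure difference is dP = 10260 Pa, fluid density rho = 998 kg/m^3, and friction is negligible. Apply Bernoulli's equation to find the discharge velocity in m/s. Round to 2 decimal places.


v = sqrt(2*dP/rho)
v = sqrt(2*10260/998)
v = sqrt(20.561122)
v = 4.53 m/s


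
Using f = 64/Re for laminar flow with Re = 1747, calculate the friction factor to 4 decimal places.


f = 64 / Re
f = 64 / 1747
f = 0.0366


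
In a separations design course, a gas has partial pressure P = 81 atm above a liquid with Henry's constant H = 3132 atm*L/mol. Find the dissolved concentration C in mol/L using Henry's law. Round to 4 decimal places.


C = P / H
C = 81 / 3132
C = 0.0259 mol/L


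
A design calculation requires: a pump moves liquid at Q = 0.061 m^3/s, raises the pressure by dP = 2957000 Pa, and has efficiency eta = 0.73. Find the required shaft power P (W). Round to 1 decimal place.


P = Q * dP / eta
P = 0.061 * 2957000 / 0.73
P = 180377.0 / 0.73
P = 247091.8 W


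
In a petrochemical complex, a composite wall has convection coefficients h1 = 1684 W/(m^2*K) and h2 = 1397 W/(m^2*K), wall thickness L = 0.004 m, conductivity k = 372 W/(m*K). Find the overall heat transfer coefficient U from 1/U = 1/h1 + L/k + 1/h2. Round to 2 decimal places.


1/U = 1/h1 + L/k + 1/h2
1/U = 1/1684 + 0.004/372 + 1/1397
1/U = 0.0005938242 + 1.07527e-05 + 0.0007158196
1/U = 0.0013203965
U = 757.35 W/(m^2*K)


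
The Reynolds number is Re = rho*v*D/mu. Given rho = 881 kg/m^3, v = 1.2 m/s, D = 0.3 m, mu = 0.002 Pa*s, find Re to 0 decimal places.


Re = rho * v * D / mu
Re = 881 * 1.2 * 0.3 / 0.002
Re = 317.16 / 0.002
Re = 158580


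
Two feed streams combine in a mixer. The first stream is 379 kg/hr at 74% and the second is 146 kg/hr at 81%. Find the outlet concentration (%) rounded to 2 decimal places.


Mass balance on solute: F1*x1 + F2*x2 = F3*x3
F3 = F1 + F2 = 379 + 146 = 525 kg/hr
x3 = (F1*x1 + F2*x2)/F3
x3 = (379*0.74 + 146*0.81) / 525
x3 = 75.95%


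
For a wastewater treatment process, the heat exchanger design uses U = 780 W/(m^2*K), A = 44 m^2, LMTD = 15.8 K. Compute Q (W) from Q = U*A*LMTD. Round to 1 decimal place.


Q = U * A * LMTD
Q = 780 * 44 * 15.8
Q = 542256.0 W


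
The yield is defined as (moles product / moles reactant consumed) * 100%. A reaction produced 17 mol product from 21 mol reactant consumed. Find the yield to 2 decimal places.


Yield = (moles product / moles consumed) * 100%
Yield = (17 / 21) * 100
Yield = 0.8095 * 100
Yield = 80.95%


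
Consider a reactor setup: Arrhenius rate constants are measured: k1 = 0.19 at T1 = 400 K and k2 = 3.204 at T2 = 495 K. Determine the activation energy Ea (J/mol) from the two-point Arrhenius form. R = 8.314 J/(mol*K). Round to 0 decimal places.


Ea = R * ln(k2/k1) / (1/T1 - 1/T2)
ln(k2/k1) = ln(3.204/0.19) = 2.8251312
1/T1 - 1/T2 = 1/400 - 1/495 = 0.00047979798
Ea = 8.314 * 2.8251312 / 0.00047979798
Ea = 48954 J/mol


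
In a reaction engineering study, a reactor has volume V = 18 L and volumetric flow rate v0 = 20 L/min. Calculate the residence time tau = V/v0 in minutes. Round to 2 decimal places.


tau = V / v0
tau = 18 / 20
tau = 0.90 min


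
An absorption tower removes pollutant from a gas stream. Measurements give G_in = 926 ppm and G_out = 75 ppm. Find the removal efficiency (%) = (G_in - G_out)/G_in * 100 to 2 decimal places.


Efficiency = (G_in - G_out) / G_in * 100%
Efficiency = (926 - 75) / 926 * 100
Efficiency = 851 / 926 * 100
Efficiency = 91.90%


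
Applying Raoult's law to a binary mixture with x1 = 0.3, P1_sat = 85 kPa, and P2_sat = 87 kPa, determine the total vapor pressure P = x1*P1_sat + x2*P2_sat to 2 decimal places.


P = x1*P1_sat + x2*P2_sat
x2 = 1 - x1 = 1 - 0.3 = 0.7
P = 0.3*85 + 0.7*87
P = 25.5 + 60.9
P = 86.40 kPa


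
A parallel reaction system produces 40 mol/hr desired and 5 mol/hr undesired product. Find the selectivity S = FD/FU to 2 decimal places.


S = desired product rate / undesired product rate
S = 40 / 5
S = 8.00


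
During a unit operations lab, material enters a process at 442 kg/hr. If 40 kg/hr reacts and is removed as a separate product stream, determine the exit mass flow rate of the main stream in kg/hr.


Steady-state mass balance on the main outlet: F_out = F_in - F_removed
F_out = 442 - 40
F_out = 402 kg/hr


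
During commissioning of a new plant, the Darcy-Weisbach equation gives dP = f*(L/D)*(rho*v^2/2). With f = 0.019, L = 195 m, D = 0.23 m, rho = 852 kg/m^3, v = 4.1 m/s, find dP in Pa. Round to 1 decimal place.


dP = f * (L/D) * (rho*v^2/2)
dP = 0.019 * (195/0.23) * (852*4.1^2/2)
L/D = 847.82608696
rho*v^2/2 = 852*16.81/2 = 7161.06
dP = 0.019 * 847.82608696 * 7161.06
dP = 115355.3 Pa


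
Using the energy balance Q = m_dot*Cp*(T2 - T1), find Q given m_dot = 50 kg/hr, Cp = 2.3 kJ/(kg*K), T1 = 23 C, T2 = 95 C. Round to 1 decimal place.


Q = m_dot * Cp * (T2 - T1)
Q = 50 * 2.3 * (95 - 23)
Q = 50 * 2.3 * 72
Q = 8280.0 kJ/hr


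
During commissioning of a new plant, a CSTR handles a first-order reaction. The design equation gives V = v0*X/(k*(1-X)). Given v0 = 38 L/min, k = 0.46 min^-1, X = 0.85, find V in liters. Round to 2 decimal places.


V = v0 * X / (k * (1 - X))
V = 38 * 0.85 / (0.46 * (1 - 0.85))
V = 32.3 / (0.46 * 0.15)
V = 32.3 / 0.069
V = 468.12 L


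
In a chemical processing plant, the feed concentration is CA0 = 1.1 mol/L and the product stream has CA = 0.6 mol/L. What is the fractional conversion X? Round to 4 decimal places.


X = (CA0 - CA) / CA0
X = (1.1 - 0.6) / 1.1
X = 0.5 / 1.1
X = 0.4545


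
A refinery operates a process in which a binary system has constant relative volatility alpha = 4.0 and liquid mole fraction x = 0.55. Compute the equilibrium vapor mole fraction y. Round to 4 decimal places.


y = alpha*x / (1 + (alpha-1)*x)
y = 4.0*0.55 / (1 + (4.0-1)*0.55)
y = 2.2 / (1 + 1.65)
y = 2.2 / 2.65
y = 0.8302


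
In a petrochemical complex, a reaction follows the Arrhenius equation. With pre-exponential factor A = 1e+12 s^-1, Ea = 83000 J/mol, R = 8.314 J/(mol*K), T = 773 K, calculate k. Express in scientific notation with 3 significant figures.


k = A * exp(-Ea/(R*T))
k = 1e+12 * exp(-83000 / (8.314 * 773))
k = 1e+12 * exp(-12.914827)
k = 2.46e+06


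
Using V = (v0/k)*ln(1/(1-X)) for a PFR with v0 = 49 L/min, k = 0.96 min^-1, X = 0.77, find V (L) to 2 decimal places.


V = (v0/k) * ln(1/(1-X))
V = (49/0.96) * ln(1/(1-0.77))
V = 51.041667 * ln(4.347826)
V = 51.041667 * 1.469676
V = 75.01 L


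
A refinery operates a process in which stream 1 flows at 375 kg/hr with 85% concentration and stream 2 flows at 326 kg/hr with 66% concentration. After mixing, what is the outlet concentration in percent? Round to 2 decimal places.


Mass balance on solute: F1*x1 + F2*x2 = F3*x3
F3 = F1 + F2 = 375 + 326 = 701 kg/hr
x3 = (F1*x1 + F2*x2)/F3
x3 = (375*0.85 + 326*0.66) / 701
x3 = 76.16%


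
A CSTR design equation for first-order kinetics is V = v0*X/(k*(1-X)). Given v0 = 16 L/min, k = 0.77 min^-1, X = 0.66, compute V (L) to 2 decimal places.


V = v0 * X / (k * (1 - X))
V = 16 * 0.66 / (0.77 * (1 - 0.66))
V = 10.56 / (0.77 * 0.34)
V = 10.56 / 0.2618
V = 40.34 L
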